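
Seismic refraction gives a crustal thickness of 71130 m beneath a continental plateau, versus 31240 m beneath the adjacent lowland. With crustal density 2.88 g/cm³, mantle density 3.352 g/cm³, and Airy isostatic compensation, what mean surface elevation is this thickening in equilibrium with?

Excess crust Δ = 71130 m − 31240 m = 39890 m, split between elevation h and root r with h + r = Δ.
Airy balance ρ_c h = (ρ_m − ρ_c) r gives r = h ρ_c/(ρ_m − ρ_c), so h (1 + ρ_c/(ρ_m − ρ_c)) = Δ, i.e. h = Δ (ρ_m − ρ_c)/ρ_m.
h = 39890 m × 0.472/3.352 = 5620 m.

5620 m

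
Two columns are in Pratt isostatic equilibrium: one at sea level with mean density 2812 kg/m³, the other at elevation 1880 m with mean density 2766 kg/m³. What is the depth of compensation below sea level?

113000 m

ρ_ref D = ρ (D + h) → D (ρ_ref − ρ) = ρ h.
D = ρ h/(ρ_ref − ρ) = 2766 × 1880 m/(2812 − 2766) = 113000 m.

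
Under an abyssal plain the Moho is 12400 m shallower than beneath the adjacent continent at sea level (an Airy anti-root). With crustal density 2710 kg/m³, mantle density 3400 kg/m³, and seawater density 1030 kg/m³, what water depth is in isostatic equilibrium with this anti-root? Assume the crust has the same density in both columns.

5090 m

Replacing a thickness d of crust by seawater at the top must be balanced by replacing crust with mantle at the base: d (ρ_c − ρ_w) = a (ρ_m − ρ_c).
d = a (ρ_m − ρ_c)/(ρ_c − ρ_w) = 12400 m × 690/1680 = 5090 m.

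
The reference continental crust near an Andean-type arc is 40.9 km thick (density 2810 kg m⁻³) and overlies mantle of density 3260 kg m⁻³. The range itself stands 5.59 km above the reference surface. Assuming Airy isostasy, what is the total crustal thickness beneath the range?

Root depth r = h ρ_c / (ρ_m − ρ_c) = 5.59 km × 2810 / 450 = 34.91 km.
Total thickness = T + h + r = 40.9 km + 5.59 km + 34.91 km = 81.4 km.

81.4 km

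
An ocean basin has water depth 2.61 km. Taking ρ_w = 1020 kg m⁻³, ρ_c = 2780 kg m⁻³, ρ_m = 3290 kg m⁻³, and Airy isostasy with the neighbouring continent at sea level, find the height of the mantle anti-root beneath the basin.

By Archimedes' principle applied to the lithosphere: replacing crust with seawater at the top is compensated by replacing crust with mantle at the base: d (ρ_c − ρ_w) = a (ρ_m − ρ_c).
a = d (ρ_c − ρ_w)/(ρ_m − ρ_c) = 2.61 km × 1760/510 = 9.01 km.

9.01 km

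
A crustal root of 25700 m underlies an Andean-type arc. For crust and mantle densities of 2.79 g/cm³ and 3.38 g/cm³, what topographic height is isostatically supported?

For local isostatic compensation: ρ_c h = (ρ_m − ρ_c) r.
h = r (ρ_m − ρ_c) / ρ_c = 25700 m × (3.38 − 2.79) / 2.79 = 5430 m.

5430 m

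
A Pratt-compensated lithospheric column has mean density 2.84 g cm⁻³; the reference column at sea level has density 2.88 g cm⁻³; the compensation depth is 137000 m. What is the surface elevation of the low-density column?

1930 m

ρ_ref D = ρ (D + h) → h = D (ρ_ref − ρ)/ρ.
h = 137000 m × (2.88 − 2.84)/2.84 = 1930 m.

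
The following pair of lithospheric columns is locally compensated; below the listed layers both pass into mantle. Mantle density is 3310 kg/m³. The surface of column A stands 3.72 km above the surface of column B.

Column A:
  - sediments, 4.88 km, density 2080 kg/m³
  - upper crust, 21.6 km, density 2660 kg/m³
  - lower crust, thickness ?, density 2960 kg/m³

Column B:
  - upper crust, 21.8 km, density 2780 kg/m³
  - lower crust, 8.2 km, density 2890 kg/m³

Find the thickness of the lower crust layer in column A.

20.8 km

Take the compensation level at the base of the deeper column (depth z_c below the surface of column A) and equate Σ ρ_i t_i down to z_c; mantle fills any gap and the z_c terms cancel.
Column A: 4.88×2080 + 21.6×2660 + x×2960 + (z_c − 26.48 − x)×3310
Column B: 3.72×0 + 21.8×2780 + 8.2×2890 + (z_c − 3.72 − 30)×3310
The z_c×3310 term appears on both sides and cancels. Collect the known terms of each column as K = Σ(ρt)_known − 3310 × (depth of known layers): K_A = 67606.4 − 3310×26.48 = −20042.4; K_B = 84302 − 3310×(3.72 + 30) = −27311.2.
Balance: K_A − x×(3310 − 2960) = K_B, so x = (K_A − K_B)/(3310 − 2960) = 7268.8/350 = 20.8 km.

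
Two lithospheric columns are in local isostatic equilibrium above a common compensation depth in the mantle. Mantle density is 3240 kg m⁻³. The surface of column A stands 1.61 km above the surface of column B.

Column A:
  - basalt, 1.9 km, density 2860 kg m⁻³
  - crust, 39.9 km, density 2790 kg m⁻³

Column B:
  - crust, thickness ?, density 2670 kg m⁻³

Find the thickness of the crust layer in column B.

Take the compensation level at the base of the deeper column (depth z_c below the surface of column A) and equate Σ ρ_i t_i down to z_c; mantle fills any gap and the z_c terms cancel.
Column A: 1.9×2860 + 39.9×2790 + (z_c − 41.8)×3240
Column B: 1.61×0 + x×2670 + (z_c − 1.61 − 0 − x)×3240
The z_c×3240 term appears on both sides and cancels. Collect the known terms of each column as K = Σ(ρt)_known − 3240 × (depth of known layers): K_A = 116755 − 3240×41.8 = −18677; K_B = 0 − 3240×(1.61 + 0) = −5216.4.
Balance: K_A = K_B − x×(3240 − 2670), so x = (K_B − K_A)/(3240 − 2670) = 13460.6/570 = 23.6 km.

23.6 km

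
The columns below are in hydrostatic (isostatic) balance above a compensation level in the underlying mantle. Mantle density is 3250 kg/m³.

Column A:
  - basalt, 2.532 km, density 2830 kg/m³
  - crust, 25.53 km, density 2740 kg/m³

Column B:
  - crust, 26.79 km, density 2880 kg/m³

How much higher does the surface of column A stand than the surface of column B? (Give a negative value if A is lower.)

1.28 km

For any compensation level in the mantle, the mantle terms cancel and isostasy reduces to e = (Σt_A − Σt_B) − (Σ(ρt)_A − Σ(ρt)_B) / ρ_m.
Σt_A = 28.062 km; Σt_B = 26.79 km; Σ(ρt)_A = 77117.76; Σ(ρt)_B = 77155.2 (in km·kg/m³).
e = (28.062 − 26.79) − (77117.76 − 77155.2) / 3250 = 1.28 km.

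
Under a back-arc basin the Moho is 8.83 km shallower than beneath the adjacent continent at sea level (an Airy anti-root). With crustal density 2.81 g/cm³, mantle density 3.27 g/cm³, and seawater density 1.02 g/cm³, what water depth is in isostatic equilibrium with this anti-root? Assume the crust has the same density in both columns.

Replacing a thickness d of crust by seawater at the top must be balanced by replacing crust with mantle at the base: d (ρ_c − ρ_w) = a (ρ_m − ρ_c).
d = a (ρ_m − ρ_c)/(ρ_c − ρ_w) = 8.83 km × 0.46/1.79 = 2.27 km.

2.27 km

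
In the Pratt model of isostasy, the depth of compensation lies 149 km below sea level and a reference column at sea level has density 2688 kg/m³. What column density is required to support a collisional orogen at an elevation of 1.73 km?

2660 kg/m³

Pratt balance: ρ_ref D = ρ (D + h).
ρ = ρ_ref D/(D + h) = 2688 × 149 km/(149 km + 1.73 km) = 2660 kg/m³.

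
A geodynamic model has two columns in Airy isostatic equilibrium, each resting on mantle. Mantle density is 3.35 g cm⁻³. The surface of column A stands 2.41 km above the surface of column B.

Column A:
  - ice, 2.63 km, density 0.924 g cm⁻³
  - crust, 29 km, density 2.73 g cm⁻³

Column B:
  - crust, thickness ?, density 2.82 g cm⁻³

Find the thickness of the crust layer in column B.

30.7 km

Take the compensation level at the base of the deeper column (depth z_c below the surface of column A) and equate Σ ρ_i t_i down to z_c; mantle fills any gap and the z_c terms cancel.
Column A: 2.63×0.924 + 29×2.73 + (z_c − 31.63)×3.35
Column B: 2.41×0 + x×2.82 + (z_c − 2.41 − 0 − x)×3.35
The z_c×3.35 term appears on both sides and cancels. Collect the known terms of each column as K = Σ(ρt)_known − 3.35 × (depth of known layers): K_A = 81.60012 − 3.35×31.63 = −24.36038; K_B = 0 − 3.35×(2.41 + 0) = −8.0735.
Balance: K_A = K_B − x×(3.35 − 2.82), so x = (K_B − K_A)/(3.35 − 2.82) = 16.2869/0.53 = 30.7 km.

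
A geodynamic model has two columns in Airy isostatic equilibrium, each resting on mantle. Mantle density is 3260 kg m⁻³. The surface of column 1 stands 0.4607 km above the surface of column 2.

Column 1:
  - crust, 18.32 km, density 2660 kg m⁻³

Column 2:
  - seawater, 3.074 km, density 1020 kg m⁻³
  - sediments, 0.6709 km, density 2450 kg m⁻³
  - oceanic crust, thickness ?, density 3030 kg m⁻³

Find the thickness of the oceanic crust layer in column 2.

Take the compensation level at the base of the deeper column (depth z_c below the surface of column 1) and equate Σ ρ_i t_i down to z_c; mantle fills any gap and the z_c terms cancel.
Column 1: 18.32×2660 + (z_c − 18.32)×3260
Column 2: 0.4607×0 + 3.074×1020 + 0.6709×2450 + x×3030 + (z_c − 0.4607 − 3.7449 − x)×3260
The z_c×3260 term appears on both sides and cancels. Collect the known terms of each column as K = Σ(ρt)_known − 3260 × (depth of known layers): K_1 = 48731.2 − 3260×18.32 = −10992; K_2 = 4779.185 − 3260×(0.4607 + 3.7449) = −8931.071.
Balance: K_1 = K_2 − x×(3260 − 3030), so x = (K_2 − K_1)/(3260 − 3030) = 2060.93/230 = 8.96 km.

8.96 km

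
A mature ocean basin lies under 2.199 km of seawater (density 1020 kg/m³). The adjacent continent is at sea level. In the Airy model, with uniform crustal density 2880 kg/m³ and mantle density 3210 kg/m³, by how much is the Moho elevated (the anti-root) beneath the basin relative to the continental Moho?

Balancing pressure at the compensation depth: replacing crust with seawater at the top is compensated by replacing crust with mantle at the base: d (ρ_c − ρ_w) = a (ρ_m − ρ_c).
a = d (ρ_c − ρ_w)/(ρ_m − ρ_c) = 2.199 km × 1860/330 = 12.4 km.

12.4 km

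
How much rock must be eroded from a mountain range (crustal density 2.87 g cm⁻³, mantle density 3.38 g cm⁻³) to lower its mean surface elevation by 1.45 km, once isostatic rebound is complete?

Net drop Δ = e − u = e − e ρ_c/ρ_m = e (ρ_m − ρ_c)/ρ_m.
e = Δ ρ_m/(ρ_m − ρ_c) = 1.45 km × 3.38/0.51 = 9.61 km.

9.61 km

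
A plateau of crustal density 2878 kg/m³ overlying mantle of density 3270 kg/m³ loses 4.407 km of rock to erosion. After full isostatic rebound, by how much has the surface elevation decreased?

0.528 km

Rebound u = e ρ_c/ρ_m = 4.407 km × 2878/3270 = 3.879 km.
Net surface drop = e − u = 4.407 km − 3.879 km = e (ρ_m − ρ_c)/ρ_m = 0.528 km.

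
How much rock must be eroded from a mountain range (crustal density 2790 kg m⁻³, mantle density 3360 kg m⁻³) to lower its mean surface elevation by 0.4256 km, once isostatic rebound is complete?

2.51 km

Net drop Δ = e − u = e − e ρ_c/ρ_m = e (ρ_m − ρ_c)/ρ_m.
e = Δ ρ_m/(ρ_m − ρ_c) = 0.4256 km × 3360/570 = 2.51 km.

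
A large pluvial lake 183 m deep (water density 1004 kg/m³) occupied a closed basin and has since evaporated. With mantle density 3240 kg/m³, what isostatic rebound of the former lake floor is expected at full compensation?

56.7 m

u = d ρ_w/ρ_m = 183 m × 1004/3240 = 56.7 m.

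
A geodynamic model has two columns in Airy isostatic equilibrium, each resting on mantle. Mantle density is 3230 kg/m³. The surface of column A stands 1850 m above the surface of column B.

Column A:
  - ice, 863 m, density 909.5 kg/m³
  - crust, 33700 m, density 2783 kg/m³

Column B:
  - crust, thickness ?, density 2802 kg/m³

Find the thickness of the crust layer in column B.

25900 m

Take the compensation level at the base of the deeper column (depth z_c below the surface of column A) and equate Σ ρ_i t_i down to z_c; mantle fills any gap and the z_c terms cancel.
Column A: 863×909.5 + 33700×2783 + (z_c − 34563)×3230
Column B: 1850×0 + x×2802 + (z_c − 1850 − 0 − x)×3230
The z_c×3230 term appears on both sides and cancels. Collect the known terms of each column as K = Σ(ρt)_known − 3230 × (depth of known layers): K_A = 94571998.5 − 3230×34563 = −17066491.5; K_B = 0 − 3230×(1850 + 0) = −5975500.
Balance: K_A = K_B − x×(3230 − 2802), so x = (K_B − K_A)/(3230 − 2802) = 11091000/428 = 25900 m.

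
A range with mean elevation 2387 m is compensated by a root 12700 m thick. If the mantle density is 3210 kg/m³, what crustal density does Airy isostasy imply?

2700 kg/m³

ρ_c h = (ρ_m − ρ_c) r → ρ_c (h + r) = ρ_m r → ρ_c = ρ_m r / (h + r).
ρ_c = 3210 × 12700 m / (2387 m + 12700 m) = 2700 kg/m³.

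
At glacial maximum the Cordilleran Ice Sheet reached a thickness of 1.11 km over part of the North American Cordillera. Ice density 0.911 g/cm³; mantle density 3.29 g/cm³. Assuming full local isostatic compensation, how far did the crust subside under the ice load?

Isostatic balance requires: the ice load ρ_ice t is balanced by mantle displaced below, ρ_m s.
s = t ρ_ice / ρ_m = 1.11 km × 0.911/3.29 = 0.307 km.

0.307 km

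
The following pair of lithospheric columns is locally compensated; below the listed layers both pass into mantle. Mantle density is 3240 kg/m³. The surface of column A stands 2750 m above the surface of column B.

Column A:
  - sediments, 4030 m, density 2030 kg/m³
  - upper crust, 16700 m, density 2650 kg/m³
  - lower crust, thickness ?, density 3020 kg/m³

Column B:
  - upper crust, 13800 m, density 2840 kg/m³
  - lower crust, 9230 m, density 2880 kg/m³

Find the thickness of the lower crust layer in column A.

Take the compensation level at the base of the deeper column (depth z_c below the surface of column A) and equate Σ ρ_i t_i down to z_c; mantle fills any gap and the z_c terms cancel.
Column A: 4030×2030 + 16700×2650 + x×3020 + (z_c − 20730 − x)×3240
Column B: 2750×0 + 13800×2840 + 9230×2880 + (z_c − 2750 − 23030)×3240
The z_c×3240 term appears on both sides and cancels. Collect the known terms of each column as K = Σ(ρt)_known − 3240 × (depth of known layers): K_A = 52435900 − 3240×20730 = −14729300; K_B = 65774400 − 3240×(2750 + 23030) = −17752800.
Balance: K_A − x×(3240 − 3020) = K_B, so x = (K_A − K_B)/(3240 − 3020) = 3023500/220 = 13700 m.

13700 m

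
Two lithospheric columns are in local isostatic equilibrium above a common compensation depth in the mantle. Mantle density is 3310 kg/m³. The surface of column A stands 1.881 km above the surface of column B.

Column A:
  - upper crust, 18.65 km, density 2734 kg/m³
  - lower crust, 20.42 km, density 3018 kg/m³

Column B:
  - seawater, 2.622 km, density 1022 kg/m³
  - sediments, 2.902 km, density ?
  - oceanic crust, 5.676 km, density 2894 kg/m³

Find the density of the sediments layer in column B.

Take the compensation level at the base of the deeper column (depth z_c below the surface of column A) and equate Σ ρ_i t_i down to z_c; mantle fills any gap and the z_c terms cancel.
Column A: 18.65×2734 + 20.42×3018 + (z_c − 39.07)×3310
Column B: 1.881×0 + 2.622×1022 + 2.902×ρ + 5.676×2894 + (z_c − 1.881 − 11.2)×3310
The z_c×3310 term appears on both sides and cancels. Collect the known terms of each column as K = Σ(ρt)_known − 3310 × (depth of known layers): K_A = 112616.66 − 3310×39.07 = −16705.04; K_B = 19106.028 − 3310×(1.881 + 11.2) = −24192.082.
Balance: K_A = K_B + 2.902×ρ, so ρ = (K_A − K_B)/2.902 = 7487.04/2.902 = 2580 kg/m³.

2580 kg/m³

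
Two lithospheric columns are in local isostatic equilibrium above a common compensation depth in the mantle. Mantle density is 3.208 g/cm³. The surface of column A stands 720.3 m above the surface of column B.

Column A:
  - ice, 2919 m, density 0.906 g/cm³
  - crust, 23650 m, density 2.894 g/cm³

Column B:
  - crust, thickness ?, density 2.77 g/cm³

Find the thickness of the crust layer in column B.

27000 m

Take the compensation level at the base of the deeper column (depth z_c below the surface of column A) and equate Σ ρ_i t_i down to z_c; mantle fills any gap and the z_c terms cancel.
Column A: 2919×0.906 + 23650×2.894 + (z_c − 26569)×3.208
Column B: 720.3×0 + x×2.77 + (z_c − 720.3 − 0 − x)×3.208
The z_c×3.208 term appears on both sides and cancels. Collect the known terms of each column as K = Σ(ρt)_known − 3.208 × (depth of known layers): K_A = 71087.714 − 3.208×26569 = −14145.638; K_B = 0 − 3.208×(720.3 + 0) = −2310.7224.
Balance: K_A = K_B − x×(3.208 − 2.77), so x = (K_B − K_A)/(3.208 − 2.77) = 11834.9/0.438 = 27000 m.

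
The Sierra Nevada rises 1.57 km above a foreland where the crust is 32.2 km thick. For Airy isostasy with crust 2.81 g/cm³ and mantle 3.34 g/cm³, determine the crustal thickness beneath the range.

Root depth r = h ρ_c / (ρ_m − ρ_c) = 1.57 km × 2.81 / 0.53 = 8.324 km.
Total thickness = T + h + r = 32.2 km + 1.57 km + 8.324 km = 42.1 km.

42.1 km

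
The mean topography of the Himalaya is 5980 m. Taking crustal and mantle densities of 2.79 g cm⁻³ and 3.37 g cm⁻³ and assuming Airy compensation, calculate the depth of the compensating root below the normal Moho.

28800 m

In Airy isostatic equilibrium: the weight of the topography is balanced by the buoyancy of the root, ρ_c h = (ρ_m − ρ_c) r.
r = h · ρ_c / (ρ_m − ρ_c) = 5980 m × 2.79 / (3.37 − 2.79) = 28800 m.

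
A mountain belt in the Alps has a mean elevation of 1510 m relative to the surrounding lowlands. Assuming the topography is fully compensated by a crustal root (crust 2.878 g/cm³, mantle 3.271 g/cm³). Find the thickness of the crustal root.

11100 m

Equating mass per unit area of the two columns: the weight of the topography is balanced by the buoyancy of the root, ρ_c h = (ρ_m − ρ_c) r.
r = h · ρ_c / (ρ_m − ρ_c) = 1510 m × 2.878 / (3.271 − 2.878) = 11100 m.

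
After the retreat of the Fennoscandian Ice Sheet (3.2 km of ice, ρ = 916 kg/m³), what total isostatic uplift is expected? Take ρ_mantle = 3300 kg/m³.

0.888 km

Removing the load lets mantle flow back in; uplift u satisfies ρ_ice t = ρ_m u.
u = t ρ_ice/ρ_m = 3.2 km × 916/3300 = 0.888 km.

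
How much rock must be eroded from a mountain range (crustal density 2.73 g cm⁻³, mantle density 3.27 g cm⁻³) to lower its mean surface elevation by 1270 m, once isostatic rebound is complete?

7690 m

Net drop Δ = e − u = e − e ρ_c/ρ_m = e (ρ_m − ρ_c)/ρ_m.
e = Δ ρ_m/(ρ_m − ρ_c) = 1270 m × 3.27/0.54 = 7690 m.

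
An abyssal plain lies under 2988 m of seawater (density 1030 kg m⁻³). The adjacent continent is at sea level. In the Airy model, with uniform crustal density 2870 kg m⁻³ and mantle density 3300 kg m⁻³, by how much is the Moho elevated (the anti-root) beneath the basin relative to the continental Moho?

For local isostatic compensation: replacing crust with seawater at the top is compensated by replacing crust with mantle at the base: d (ρ_c − ρ_w) = a (ρ_m − ρ_c).
a = d (ρ_c − ρ_w)/(ρ_m − ρ_c) = 2988 m × 1840/430 = 12800 m.

12800 m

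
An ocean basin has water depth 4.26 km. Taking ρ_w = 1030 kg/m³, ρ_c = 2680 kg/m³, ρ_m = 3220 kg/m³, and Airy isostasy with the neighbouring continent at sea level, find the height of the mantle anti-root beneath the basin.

In Airy isostatic equilibrium: replacing crust with seawater at the top is compensated by replacing crust with mantle at the base: d (ρ_c − ρ_w) = a (ρ_m − ρ_c).
a = d (ρ_c − ρ_w)/(ρ_m − ρ_c) = 4.26 km × 1650/540 = 13 km.

13 km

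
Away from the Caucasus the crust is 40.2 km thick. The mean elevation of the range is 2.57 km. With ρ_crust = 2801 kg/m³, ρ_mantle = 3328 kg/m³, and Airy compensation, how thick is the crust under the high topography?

Root depth r = h ρ_c / (ρ_m − ρ_c) = 2.57 km × 2801 / 527 = 13.66 km.
Total thickness = T + h + r = 40.2 km + 2.57 km + 13.66 km = 56.4 km.

56.4 km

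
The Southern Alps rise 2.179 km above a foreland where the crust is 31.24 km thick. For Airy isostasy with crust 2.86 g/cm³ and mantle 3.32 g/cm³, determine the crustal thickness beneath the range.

47 km

Root depth r = h ρ_c / (ρ_m − ρ_c) = 2.179 km × 2.86 / 0.46 = 13.55 km.
Total thickness = T + h + r = 31.24 km + 2.179 km + 13.55 km = 47 km.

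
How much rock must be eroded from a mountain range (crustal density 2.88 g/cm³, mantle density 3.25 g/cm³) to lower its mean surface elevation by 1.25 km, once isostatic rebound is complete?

Net drop Δ = e − u = e − e ρ_c/ρ_m = e (ρ_m − ρ_c)/ρ_m.
e = Δ ρ_m/(ρ_m − ρ_c) = 1.25 km × 3.25/0.37 = 11 km.

11 km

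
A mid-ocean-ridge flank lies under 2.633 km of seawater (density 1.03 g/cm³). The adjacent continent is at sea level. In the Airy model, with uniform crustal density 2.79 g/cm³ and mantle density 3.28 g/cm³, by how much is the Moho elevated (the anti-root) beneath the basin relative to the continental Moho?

Balancing pressure at the compensation depth: replacing crust with seawater at the top is compensated by replacing crust with mantle at the base: d (ρ_c − ρ_w) = a (ρ_m − ρ_c).
a = d (ρ_c − ρ_w)/(ρ_m − ρ_c) = 2.633 km × 1.76/0.49 = 9.46 km.

9.46 km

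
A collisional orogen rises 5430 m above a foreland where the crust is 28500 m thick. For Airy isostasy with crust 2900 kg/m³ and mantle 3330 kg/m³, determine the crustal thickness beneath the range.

70600 m

Root depth r = h ρ_c / (ρ_m − ρ_c) = 5430 m × 2900 / 430 = 36620 m.
Total thickness = T + h + r = 28500 m + 5430 m + 36620 m = 70600 m.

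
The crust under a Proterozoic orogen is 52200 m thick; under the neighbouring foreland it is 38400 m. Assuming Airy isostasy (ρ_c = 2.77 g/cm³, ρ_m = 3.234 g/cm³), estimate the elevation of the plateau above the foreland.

Excess crust Δ = 52200 m − 38400 m = 13800 m, split between elevation h and root r with h + r = Δ.
Airy balance ρ_c h = (ρ_m − ρ_c) r gives r = h ρ_c/(ρ_m − ρ_c), so h (1 + ρ_c/(ρ_m − ρ_c)) = Δ, i.e. h = Δ (ρ_m − ρ_c)/ρ_m.
h = 13800 m × 0.464/3.234 = 1980 m.

1980 m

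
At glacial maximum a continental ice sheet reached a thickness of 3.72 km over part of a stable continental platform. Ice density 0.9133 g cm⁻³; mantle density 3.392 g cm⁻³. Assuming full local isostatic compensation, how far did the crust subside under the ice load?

1 km

Equating mass per unit area of the two columns: the ice load ρ_ice t is balanced by mantle displaced below, ρ_m s.
s = t ρ_ice / ρ_m = 3.72 km × 0.9133/3.392 = 1 km.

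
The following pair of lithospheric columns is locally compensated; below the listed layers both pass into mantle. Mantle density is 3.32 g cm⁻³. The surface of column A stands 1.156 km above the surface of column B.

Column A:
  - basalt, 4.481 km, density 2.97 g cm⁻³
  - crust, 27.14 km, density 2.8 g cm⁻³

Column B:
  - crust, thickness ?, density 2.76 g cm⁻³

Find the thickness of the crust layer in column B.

21.1 km

Take the compensation level at the base of the deeper column (depth z_c below the surface of column A) and equate Σ ρ_i t_i down to z_c; mantle fills any gap and the z_c terms cancel.
Column A: 4.481×2.97 + 27.14×2.8 + (z_c − 31.621)×3.32
Column B: 1.156×0 + x×2.76 + (z_c − 1.156 − 0 − x)×3.32
The z_c×3.32 term appears on both sides and cancels. Collect the known terms of each column as K = Σ(ρt)_known − 3.32 × (depth of known layers): K_A = 89.30057 − 3.32×31.621 = −15.68115; K_B = 0 − 3.32×(1.156 + 0) = −3.83792.
Balance: K_A = K_B − x×(3.32 − 2.76), so x = (K_B − K_A)/(3.32 − 2.76) = 11.8432/0.56 = 21.1 km.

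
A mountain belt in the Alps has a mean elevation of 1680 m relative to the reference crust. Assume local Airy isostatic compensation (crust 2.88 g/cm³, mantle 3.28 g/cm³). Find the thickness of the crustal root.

12100 m

For local isostatic compensation: the weight of the topography is balanced by the buoyancy of the root, ρ_c h = (ρ_m − ρ_c) r.
r = h · ρ_c / (ρ_m − ρ_c) = 1680 m × 2.88 / (3.28 − 2.88) = 12100 m.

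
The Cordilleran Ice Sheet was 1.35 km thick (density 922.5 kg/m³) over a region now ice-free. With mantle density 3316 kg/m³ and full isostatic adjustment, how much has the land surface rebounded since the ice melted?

Removing the load lets mantle flow back in; uplift u satisfies ρ_ice t = ρ_m u.
u = t ρ_ice/ρ_m = 1.35 km × 922.5/3316 = 0.376 km.

0.376 km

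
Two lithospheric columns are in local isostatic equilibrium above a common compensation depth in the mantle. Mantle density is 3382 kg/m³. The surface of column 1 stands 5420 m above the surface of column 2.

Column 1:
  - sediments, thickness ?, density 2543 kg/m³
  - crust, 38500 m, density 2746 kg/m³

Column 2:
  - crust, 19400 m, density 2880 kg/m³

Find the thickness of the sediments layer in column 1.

Take the compensation level at the base of the deeper column (depth z_c below the surface of column 1) and equate Σ ρ_i t_i down to z_c; mantle fills any gap and the z_c terms cancel.
Column 1: x×2543 + 38500×2746 + (z_c − 38500 − x)×3382
Column 2: 5420×0 + 19400×2880 + (z_c − 5420 − 19400)×3382
The z_c×3382 term appears on both sides and cancels. Collect the known terms of each column as K = Σ(ρt)_known − 3382 × (depth of known layers): K_1 = 105721000 − 3382×38500 = −24486000; K_2 = 55872000 − 3382×(5420 + 19400) = −28069240.
Balance: K_1 − x×(3382 − 2543) = K_2, so x = (K_1 − K_2)/(3382 − 2543) = 3583240/839 = 4270 m.

4270 m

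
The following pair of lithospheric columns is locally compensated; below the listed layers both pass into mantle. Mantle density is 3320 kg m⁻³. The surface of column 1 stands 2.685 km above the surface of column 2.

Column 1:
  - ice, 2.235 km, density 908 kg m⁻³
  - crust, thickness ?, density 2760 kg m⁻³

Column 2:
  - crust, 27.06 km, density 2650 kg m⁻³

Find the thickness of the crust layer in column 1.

38.7 km

Take the compensation level at the base of the deeper column (depth z_c below the surface of column 1) and equate Σ ρ_i t_i down to z_c; mantle fills any gap and the z_c terms cancel.
Column 1: 2.235×908 + x×2760 + (z_c − 2.235 − x)×3320
Column 2: 2.685×0 + 27.06×2650 + (z_c − 2.685 − 27.06)×3320
The z_c×3320 term appears on both sides and cancels. Collect the known terms of each column as K = Σ(ρt)_known − 3320 × (depth of known layers): K_1 = 2029.38 − 3320×2.235 = −5390.82; K_2 = 71709 − 3320×(2.685 + 27.06) = −27044.4.
Balance: K_1 − x×(3320 − 2760) = K_2, so x = (K_1 − K_2)/(3320 − 2760) = 21653.6/560 = 38.7 km.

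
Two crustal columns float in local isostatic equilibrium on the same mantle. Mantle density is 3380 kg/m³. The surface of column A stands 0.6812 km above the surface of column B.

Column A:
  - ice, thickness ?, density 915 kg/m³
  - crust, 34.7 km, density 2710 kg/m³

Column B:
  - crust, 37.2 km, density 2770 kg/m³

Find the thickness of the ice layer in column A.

Take the compensation level at the base of the deeper column (depth z_c below the surface of column A) and equate Σ ρ_i t_i down to z_c; mantle fills any gap and the z_c terms cancel.
Column A: x×915 + 34.7×2710 + (z_c − 34.7 − x)×3380
Column B: 0.6812×0 + 37.2×2770 + (z_c − 0.6812 − 37.2)×3380
The z_c×3380 term appears on both sides and cancels. Collect the known terms of each column as K = Σ(ρt)_known − 3380 × (depth of known layers): K_A = 94037 − 3380×34.7 = −23249; K_B = 103044 − 3380×(0.6812 + 37.2) = −24994.456.
Balance: K_A − x×(3380 − 915) = K_B, so x = (K_A − K_B)/(3380 − 915) = 1745.46/2465 = 0.708 km.

0.708 km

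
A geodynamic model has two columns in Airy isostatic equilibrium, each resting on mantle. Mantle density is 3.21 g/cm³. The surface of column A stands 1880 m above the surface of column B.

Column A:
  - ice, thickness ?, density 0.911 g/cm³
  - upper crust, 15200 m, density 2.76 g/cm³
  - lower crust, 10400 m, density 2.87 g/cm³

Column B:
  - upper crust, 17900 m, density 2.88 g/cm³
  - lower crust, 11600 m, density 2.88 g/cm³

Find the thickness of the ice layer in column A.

2350 m

Take the compensation level at the base of the deeper column (depth z_c below the surface of column A) and equate Σ ρ_i t_i down to z_c; mantle fills any gap and the z_c terms cancel.
Column A: x×0.911 + 15200×2.76 + 10400×2.87 + (z_c − 25600 − x)×3.21
Column B: 1880×0 + 17900×2.88 + 11600×2.88 + (z_c − 1880 − 29500)×3.21
The z_c×3.21 term appears on both sides and cancels. Collect the known terms of each column as K = Σ(ρt)_known − 3.21 × (depth of known layers): K_A = 71800 − 3.21×25600 = −10376; K_B = 84960 − 3.21×(1880 + 29500) = −15769.8.
Balance: K_A − x×(3.21 − 0.911) = K_B, so x = (K_A − K_B)/(3.21 − 0.911) = 5393.8/2.299 = 2350 m.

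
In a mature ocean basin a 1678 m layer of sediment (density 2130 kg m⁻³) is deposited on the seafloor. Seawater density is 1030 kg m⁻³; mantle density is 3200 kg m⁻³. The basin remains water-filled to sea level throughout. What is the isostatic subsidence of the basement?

Submarine loading: the sediment displaces seawater, and the subsidence is in turn flooded, so s (ρ_m − ρ_w) = t (ρ_sed − ρ_w).
s = 1678 m × (2130 − 1030) / (3200 − 1030) = 851 m.

851 m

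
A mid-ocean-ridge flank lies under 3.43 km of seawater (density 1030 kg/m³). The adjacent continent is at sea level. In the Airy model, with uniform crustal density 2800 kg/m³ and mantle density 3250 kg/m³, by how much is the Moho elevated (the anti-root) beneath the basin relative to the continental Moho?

Balancing pressure at the compensation depth: replacing crust with seawater at the top is compensated by replacing crust with mantle at the base: d (ρ_c − ρ_w) = a (ρ_m − ρ_c).
a = d (ρ_c − ρ_w)/(ρ_m − ρ_c) = 3.43 km × 1770/450 = 13.5 km.

13.5 km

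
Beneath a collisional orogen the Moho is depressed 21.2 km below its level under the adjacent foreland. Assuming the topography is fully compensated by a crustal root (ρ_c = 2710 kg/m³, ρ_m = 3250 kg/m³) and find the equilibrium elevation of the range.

4.22 km

By Archimedes' principle applied to the lithosphere: ρ_c h = (ρ_m − ρ_c) r.
h = r (ρ_m − ρ_c) / ρ_c = 21.2 km × (3250 − 2710) / 2710 = 4.22 km.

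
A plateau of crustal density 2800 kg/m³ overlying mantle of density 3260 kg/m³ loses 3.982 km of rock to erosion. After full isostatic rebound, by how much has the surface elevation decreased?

Rebound u = e ρ_c/ρ_m = 3.982 km × 2800/3260 = 3.42 km.
Net surface drop = e − u = 3.982 km − 3.42 km = e (ρ_m − ρ_c)/ρ_m = 0.562 km.

0.562 km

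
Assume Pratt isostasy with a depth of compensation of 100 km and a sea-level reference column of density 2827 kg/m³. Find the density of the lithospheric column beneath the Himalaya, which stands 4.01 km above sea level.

Pratt balance: ρ_ref D = ρ (D + h).
ρ = ρ_ref D/(D + h) = 2827 × 100 km/(100 km + 4.01 km) = 2720 kg/m³.

2720 kg/m³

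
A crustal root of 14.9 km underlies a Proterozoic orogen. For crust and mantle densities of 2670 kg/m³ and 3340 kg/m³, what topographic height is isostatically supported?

By Archimedes' principle applied to the lithosphere: ρ_c h = (ρ_m − ρ_c) r.
h = r (ρ_m − ρ_c) / ρ_c = 14.9 km × (3340 − 2670) / 2670 = 3.74 km.

3.74 km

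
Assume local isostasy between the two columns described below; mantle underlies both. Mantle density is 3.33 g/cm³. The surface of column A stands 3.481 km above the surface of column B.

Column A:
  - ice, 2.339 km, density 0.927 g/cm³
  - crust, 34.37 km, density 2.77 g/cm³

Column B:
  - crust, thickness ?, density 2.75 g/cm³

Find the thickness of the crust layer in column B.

22.9 km

Take the compensation level at the base of the deeper column (depth z_c below the surface of column A) and equate Σ ρ_i t_i down to z_c; mantle fills any gap and the z_c terms cancel.
Column A: 2.339×0.927 + 34.37×2.77 + (z_c − 36.709)×3.33
Column B: 3.481×0 + x×2.75 + (z_c − 3.481 − 0 − x)×3.33
The z_c×3.33 term appears on both sides and cancels. Collect the known terms of each column as K = Σ(ρt)_known − 3.33 × (depth of known layers): K_A = 97.373153 − 3.33×36.709 = −24.867817; K_B = 0 − 3.33×(3.481 + 0) = −11.59173.
Balance: K_A = K_B − x×(3.33 − 2.75), so x = (K_B − K_A)/(3.33 − 2.75) = 13.2761/0.58 = 22.9 km.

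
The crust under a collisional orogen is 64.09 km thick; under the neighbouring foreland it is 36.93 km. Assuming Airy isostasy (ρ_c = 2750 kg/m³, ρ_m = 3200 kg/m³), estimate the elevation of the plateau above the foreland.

3.82 km

Excess crust Δ = 64.09 km − 36.93 km = 27.16 km, split between elevation h and root r with h + r = Δ.
Airy balance ρ_c h = (ρ_m − ρ_c) r gives r = h ρ_c/(ρ_m − ρ_c), so h (1 + ρ_c/(ρ_m − ρ_c)) = Δ, i.e. h = Δ (ρ_m − ρ_c)/ρ_m.
h = 27.16 km × 450/3200 = 3.82 km.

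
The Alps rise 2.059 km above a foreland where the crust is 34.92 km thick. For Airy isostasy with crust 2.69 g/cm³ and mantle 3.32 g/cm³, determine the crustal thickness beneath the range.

45.8 km

Root depth r = h ρ_c / (ρ_m − ρ_c) = 2.059 km × 2.69 / 0.63 = 8.792 km.
Total thickness = T + h + r = 34.92 km + 2.059 km + 8.792 km = 45.8 km.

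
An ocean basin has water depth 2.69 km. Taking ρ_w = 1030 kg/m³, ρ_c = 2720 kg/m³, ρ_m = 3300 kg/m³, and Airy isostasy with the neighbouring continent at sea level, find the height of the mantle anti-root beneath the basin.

In Airy isostatic equilibrium: replacing crust with seawater at the top is compensated by replacing crust with mantle at the base: d (ρ_c − ρ_w) = a (ρ_m − ρ_c).
a = d (ρ_c − ρ_w)/(ρ_m − ρ_c) = 2.69 km × 1690/580 = 7.84 km.

7.84 km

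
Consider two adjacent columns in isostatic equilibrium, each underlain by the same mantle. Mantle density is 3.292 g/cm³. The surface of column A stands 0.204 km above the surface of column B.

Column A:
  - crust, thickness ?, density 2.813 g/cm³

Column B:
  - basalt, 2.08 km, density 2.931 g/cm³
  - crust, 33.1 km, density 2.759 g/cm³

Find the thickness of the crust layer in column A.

Take the compensation level at the base of the deeper column (depth z_c below the surface of column A) and equate Σ ρ_i t_i down to z_c; mantle fills any gap and the z_c terms cancel.
Column A: x×2.813 + (z_c − 0 − x)×3.292
Column B: 0.204×0 + 2.08×2.931 + 33.1×2.759 + (z_c − 0.204 − 35.18)×3.292
The z_c×3.292 term appears on both sides and cancels. Collect the known terms of each column as K = Σ(ρt)_known − 3.292 × (depth of known layers): K_A = 0 − 3.292×0 = 0; K_B = 97.41938 − 3.292×(0.204 + 35.18) = −19.064748.
Balance: K_A − x×(3.292 − 2.813) = K_B, so x = (K_A − K_B)/(3.292 − 2.813) = 19.0647/0.479 = 39.8 km.

39.8 km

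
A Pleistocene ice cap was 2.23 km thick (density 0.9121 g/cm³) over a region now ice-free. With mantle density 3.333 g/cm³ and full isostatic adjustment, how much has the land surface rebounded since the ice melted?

0.61 km

Removing the load lets mantle flow back in; uplift u satisfies ρ_ice t = ρ_m u.
u = t ρ_ice/ρ_m = 2.23 km × 0.9121/3.333 = 0.61 km.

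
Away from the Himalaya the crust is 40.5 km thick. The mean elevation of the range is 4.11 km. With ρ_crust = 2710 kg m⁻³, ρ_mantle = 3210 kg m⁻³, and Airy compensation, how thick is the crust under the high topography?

66.9 km

Root depth r = h ρ_c / (ρ_m − ρ_c) = 4.11 km × 2710 / 500 = 22.28 km.
Total thickness = T + h + r = 40.5 km + 4.11 km + 22.28 km = 66.9 km.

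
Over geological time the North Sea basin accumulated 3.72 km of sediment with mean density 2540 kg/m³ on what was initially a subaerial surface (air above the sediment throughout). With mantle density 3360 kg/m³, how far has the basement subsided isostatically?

Subaerial load: s = t ρ_sed / ρ_m = 3.72 km × 2540/3360 = 2.81 km.

2.81 km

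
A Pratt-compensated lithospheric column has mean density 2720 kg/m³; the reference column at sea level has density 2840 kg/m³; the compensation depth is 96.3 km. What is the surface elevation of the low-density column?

ρ_ref D = ρ (D + h) → h = D (ρ_ref − ρ)/ρ.
h = 96.3 km × (2840 − 2720)/2720 = 4.25 km.

4.25 km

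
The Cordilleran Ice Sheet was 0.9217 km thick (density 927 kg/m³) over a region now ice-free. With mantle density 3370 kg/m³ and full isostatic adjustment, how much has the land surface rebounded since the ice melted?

Removing the load lets mantle flow back in; uplift u satisfies ρ_ice t = ρ_m u.
u = t ρ_ice/ρ_m = 0.9217 km × 927/3370 = 0.254 km.

0.254 km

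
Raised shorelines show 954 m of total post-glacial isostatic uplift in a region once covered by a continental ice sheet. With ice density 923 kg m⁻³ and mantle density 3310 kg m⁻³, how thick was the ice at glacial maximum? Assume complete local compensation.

u = t ρ_ice/ρ_m → t = u ρ_m/ρ_ice = 954 m × 3310/923 = 3420 m.

3420 m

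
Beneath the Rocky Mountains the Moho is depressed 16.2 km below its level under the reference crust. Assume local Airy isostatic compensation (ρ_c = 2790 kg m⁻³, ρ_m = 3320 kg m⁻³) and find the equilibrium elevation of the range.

In Airy isostatic equilibrium: ρ_c h = (ρ_m − ρ_c) r.
h = r (ρ_m − ρ_c) / ρ_c = 16.2 km × (3320 − 2790) / 2790 = 3.08 km.

3.08 km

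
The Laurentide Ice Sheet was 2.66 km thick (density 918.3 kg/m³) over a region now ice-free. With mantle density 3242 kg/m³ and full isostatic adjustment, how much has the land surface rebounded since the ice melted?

0.753 km

Removing the load lets mantle flow back in; uplift u satisfies ρ_ice t = ρ_m u.
u = t ρ_ice/ρ_m = 2.66 km × 918.3/3242 = 0.753 km.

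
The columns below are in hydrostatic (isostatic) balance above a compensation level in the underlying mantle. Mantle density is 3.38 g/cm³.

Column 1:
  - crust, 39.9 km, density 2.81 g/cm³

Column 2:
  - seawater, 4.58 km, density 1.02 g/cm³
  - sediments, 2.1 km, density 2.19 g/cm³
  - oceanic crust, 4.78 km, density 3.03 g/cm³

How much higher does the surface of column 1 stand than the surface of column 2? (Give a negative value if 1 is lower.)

For any compensation level in the mantle, the mantle terms cancel and isostasy reduces to e = (Σt_1 − Σt_2) − (Σ(ρt)_1 − Σ(ρt)_2) / ρ_m.
Σt_1 = 39.9 km; Σt_2 = 11.46 km; Σ(ρt)_1 = 112.119; Σ(ρt)_2 = 23.754 (in km·g/cm³).
e = (39.9 − 11.46) − (112.119 − 23.754) / 3.38 = 2.3 km.

2.3 km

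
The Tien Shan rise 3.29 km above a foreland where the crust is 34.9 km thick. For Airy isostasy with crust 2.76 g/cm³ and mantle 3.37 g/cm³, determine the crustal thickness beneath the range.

53.1 km

Root depth r = h ρ_c / (ρ_m − ρ_c) = 3.29 km × 2.76 / 0.61 = 14.89 km.
Total thickness = T + h + r = 34.9 km + 3.29 km + 14.89 km = 53.1 km.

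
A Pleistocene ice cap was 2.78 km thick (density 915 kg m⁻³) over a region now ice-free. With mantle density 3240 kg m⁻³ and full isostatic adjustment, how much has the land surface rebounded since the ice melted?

Removing the load lets mantle flow back in; uplift u satisfies ρ_ice t = ρ_m u.
u = t ρ_ice/ρ_m = 2.78 km × 915/3240 = 0.785 km.

0.785 km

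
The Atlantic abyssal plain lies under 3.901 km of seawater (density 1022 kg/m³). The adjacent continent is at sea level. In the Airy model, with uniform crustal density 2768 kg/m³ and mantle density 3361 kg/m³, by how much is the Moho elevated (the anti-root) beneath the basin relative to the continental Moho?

11.5 km

Balancing pressure at the compensation depth: replacing crust with seawater at the top is compensated by replacing crust with mantle at the base: d (ρ_c − ρ_w) = a (ρ_m − ρ_c).
a = d (ρ_c − ρ_w)/(ρ_m − ρ_c) = 3.901 km × 1746/593 = 11.5 km.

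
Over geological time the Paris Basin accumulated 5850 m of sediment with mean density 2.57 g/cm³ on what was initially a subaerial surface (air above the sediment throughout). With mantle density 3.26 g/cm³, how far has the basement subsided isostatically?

Subaerial load: s = t ρ_sed / ρ_m = 5850 m × 2.57/3.26 = 4610 m.

4610 m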